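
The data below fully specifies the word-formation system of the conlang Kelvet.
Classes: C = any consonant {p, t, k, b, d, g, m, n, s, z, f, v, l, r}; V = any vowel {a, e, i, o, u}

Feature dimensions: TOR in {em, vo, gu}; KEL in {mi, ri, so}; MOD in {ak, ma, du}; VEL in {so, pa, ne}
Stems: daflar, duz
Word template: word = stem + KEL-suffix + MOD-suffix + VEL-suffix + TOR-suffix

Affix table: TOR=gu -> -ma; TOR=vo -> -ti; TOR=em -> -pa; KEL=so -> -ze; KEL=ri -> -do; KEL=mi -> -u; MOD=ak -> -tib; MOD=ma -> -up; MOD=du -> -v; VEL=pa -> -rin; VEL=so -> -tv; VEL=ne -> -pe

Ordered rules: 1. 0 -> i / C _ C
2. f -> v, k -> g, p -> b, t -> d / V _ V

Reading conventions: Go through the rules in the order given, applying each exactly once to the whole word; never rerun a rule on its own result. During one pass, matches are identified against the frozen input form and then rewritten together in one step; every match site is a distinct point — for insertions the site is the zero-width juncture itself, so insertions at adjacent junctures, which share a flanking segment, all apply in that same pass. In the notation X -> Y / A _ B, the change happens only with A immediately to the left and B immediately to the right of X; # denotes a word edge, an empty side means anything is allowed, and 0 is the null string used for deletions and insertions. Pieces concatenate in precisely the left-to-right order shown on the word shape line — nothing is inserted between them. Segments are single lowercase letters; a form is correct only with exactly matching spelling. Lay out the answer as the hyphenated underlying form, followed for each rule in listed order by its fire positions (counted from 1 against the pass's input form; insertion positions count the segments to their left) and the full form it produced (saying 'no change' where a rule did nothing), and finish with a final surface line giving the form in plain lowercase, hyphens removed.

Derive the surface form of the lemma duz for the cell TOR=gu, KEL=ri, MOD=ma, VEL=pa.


underlying: duz-do-up-rin-ma
1. 0 -> i / C _ C: inserts after position(s) 3, 7, 10: duzidoupirinima
2. f -> v, k -> g, p -> b, t -> d / V _ V: fires at position(s) 8: duzidoubirinima
surface: duzidoubirinima


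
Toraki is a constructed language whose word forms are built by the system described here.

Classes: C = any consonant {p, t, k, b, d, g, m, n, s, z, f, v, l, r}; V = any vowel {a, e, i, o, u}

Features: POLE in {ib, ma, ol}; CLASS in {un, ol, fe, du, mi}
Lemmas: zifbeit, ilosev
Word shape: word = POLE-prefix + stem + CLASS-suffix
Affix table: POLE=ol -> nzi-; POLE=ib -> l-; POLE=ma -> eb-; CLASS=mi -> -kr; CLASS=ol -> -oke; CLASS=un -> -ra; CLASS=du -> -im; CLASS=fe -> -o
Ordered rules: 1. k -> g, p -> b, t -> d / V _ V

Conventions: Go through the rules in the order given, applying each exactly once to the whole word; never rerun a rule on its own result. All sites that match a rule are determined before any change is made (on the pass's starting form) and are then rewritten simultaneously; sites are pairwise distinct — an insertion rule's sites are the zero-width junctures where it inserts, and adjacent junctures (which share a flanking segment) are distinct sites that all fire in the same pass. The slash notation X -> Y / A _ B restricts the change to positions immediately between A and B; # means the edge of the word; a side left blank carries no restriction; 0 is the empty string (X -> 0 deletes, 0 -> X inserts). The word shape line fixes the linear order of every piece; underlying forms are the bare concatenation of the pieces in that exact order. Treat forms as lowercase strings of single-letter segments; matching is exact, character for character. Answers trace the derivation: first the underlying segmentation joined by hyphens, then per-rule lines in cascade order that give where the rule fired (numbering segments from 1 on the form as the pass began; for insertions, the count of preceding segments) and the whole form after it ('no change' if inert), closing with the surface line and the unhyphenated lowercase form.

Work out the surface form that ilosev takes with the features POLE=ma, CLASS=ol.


underlying: eb-ilosev-oke
1. k -> g, p -> b, t -> d / V _ V: fires at position(s) 10: ebilosevoge
surface: ebilosevoge


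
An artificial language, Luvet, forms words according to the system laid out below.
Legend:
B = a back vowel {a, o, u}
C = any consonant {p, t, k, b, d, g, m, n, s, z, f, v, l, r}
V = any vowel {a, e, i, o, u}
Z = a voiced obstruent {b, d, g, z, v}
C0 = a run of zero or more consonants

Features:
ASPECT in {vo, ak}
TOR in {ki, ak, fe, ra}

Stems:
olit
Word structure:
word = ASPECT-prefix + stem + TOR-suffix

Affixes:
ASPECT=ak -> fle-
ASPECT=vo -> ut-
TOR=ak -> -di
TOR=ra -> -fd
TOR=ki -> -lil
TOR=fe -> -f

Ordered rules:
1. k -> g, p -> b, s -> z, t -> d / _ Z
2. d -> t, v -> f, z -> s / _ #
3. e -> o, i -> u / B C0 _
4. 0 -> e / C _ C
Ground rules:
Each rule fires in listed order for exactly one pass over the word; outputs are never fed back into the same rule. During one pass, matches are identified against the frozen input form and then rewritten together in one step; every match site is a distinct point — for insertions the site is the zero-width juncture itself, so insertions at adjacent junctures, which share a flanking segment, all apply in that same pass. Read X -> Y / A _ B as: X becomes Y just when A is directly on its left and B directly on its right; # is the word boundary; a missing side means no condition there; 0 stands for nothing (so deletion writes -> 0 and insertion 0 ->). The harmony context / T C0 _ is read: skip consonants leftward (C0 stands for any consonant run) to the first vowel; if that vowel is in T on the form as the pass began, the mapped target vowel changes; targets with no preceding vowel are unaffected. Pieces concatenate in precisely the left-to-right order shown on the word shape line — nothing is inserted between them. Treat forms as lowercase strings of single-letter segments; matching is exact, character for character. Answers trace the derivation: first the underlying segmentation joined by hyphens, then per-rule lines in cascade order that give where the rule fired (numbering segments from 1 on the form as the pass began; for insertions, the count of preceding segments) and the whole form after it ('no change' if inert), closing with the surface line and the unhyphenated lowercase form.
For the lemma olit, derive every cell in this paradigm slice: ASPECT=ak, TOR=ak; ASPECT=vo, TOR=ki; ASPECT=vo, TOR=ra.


cell ASPECT=ak, TOR=ak:
underlying: fle-olit-di
1. k -> g, p -> b, s -> z, t -> d / _ Z: fires at position(s) 7: fleoliddi
2. d -> t, v -> f, z -> s / _ #: no change
3. e -> o, i -> u / B C0 _: fires at position(s) 6: fleoluddi
4. 0 -> e / C _ C: inserts after position(s) 1, 7: feleoludedi
surface: feleoludedi

cell ASPECT=vo, TOR=ki:
underlying: ut-olit-lil
1. k -> g, p -> b, s -> z, t -> d / _ Z: no change
2. d -> t, v -> f, z -> s / _ #: no change
3. e -> o, i -> u / B C0 _: fires at position(s) 5: utolutlil
4. 0 -> e / C _ C: inserts after position(s) 6: utolutelil
surface: utolutelil

cell ASPECT=vo, TOR=ra:
underlying: ut-olit-fd
1. k -> g, p -> b, s -> z, t -> d / _ Z: no change
2. d -> t, v -> f, z -> s / _ #: fires at position(s) 8: utolitft
3. e -> o, i -> u / B C0 _: fires at position(s) 5: utolutft
4. 0 -> e / C _ C: inserts after position(s) 6, 7: utolutefet
surface: utolutefet


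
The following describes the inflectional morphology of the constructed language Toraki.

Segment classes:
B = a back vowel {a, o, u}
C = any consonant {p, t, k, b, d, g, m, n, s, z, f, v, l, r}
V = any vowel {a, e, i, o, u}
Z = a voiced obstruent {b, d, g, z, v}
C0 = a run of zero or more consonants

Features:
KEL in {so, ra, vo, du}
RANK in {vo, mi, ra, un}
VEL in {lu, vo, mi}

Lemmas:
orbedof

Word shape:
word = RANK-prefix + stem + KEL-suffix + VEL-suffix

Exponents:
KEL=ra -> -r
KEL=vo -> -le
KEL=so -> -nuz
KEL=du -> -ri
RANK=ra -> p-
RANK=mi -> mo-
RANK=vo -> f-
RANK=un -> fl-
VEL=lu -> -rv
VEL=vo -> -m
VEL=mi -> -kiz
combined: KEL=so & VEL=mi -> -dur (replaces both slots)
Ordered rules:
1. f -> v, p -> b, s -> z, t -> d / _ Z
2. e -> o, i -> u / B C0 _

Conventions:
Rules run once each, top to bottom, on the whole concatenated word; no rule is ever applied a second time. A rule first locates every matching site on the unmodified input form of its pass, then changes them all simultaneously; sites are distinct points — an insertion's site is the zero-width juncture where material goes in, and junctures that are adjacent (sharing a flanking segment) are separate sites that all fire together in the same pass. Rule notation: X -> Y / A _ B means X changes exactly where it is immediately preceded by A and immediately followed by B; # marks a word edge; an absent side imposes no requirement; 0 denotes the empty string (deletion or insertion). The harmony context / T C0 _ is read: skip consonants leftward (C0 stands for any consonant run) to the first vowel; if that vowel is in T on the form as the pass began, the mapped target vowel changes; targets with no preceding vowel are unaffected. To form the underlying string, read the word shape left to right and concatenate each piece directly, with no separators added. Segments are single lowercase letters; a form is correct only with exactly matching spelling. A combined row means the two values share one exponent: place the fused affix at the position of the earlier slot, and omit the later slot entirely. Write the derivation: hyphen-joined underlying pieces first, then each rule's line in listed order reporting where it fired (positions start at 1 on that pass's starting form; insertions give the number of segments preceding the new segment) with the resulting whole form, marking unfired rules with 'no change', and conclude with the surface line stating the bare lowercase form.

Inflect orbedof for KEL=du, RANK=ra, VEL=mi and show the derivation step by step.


underlying: p-orbedof-ri-kiz
1. f -> v, p -> b, s -> z, t -> d / _ Z: no change
2. e -> o, i -> u / B C0 _: fires at position(s) 5, 10: porbodofrukiz
surface: porbodofrukiz


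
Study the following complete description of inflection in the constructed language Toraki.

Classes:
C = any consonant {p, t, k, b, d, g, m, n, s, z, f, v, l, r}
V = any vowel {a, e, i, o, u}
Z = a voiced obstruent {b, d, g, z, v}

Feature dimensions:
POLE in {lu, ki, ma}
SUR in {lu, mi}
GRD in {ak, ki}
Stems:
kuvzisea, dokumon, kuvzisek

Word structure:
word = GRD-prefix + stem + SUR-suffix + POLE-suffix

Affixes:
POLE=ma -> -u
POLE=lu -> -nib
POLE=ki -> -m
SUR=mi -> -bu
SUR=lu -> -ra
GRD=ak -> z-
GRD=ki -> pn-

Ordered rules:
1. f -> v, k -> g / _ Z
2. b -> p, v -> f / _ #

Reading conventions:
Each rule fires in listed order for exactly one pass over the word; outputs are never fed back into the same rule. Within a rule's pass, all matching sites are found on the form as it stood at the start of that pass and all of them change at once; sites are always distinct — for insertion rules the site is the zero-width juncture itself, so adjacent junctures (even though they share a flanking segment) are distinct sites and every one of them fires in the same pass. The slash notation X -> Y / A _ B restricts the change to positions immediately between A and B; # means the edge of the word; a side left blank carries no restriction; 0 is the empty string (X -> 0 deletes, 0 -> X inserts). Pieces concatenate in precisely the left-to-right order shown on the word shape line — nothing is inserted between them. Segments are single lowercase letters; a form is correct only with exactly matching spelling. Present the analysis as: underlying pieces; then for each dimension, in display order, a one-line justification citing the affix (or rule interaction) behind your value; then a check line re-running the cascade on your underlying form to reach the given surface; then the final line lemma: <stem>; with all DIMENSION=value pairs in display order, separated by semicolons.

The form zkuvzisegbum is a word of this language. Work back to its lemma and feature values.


underlying: z-kuvzisek-bu-m
POLE=ki - signalled by the affix -m
SUR=mi - signalled by the affix -bu
GRD=ak - signalled by the affix z-
check: zkuvzisekbum -> zkuvzisegbum -> zkuvzisegbum
lemma: kuvzisek; POLE=ki; SUR=mi; GRD=ak


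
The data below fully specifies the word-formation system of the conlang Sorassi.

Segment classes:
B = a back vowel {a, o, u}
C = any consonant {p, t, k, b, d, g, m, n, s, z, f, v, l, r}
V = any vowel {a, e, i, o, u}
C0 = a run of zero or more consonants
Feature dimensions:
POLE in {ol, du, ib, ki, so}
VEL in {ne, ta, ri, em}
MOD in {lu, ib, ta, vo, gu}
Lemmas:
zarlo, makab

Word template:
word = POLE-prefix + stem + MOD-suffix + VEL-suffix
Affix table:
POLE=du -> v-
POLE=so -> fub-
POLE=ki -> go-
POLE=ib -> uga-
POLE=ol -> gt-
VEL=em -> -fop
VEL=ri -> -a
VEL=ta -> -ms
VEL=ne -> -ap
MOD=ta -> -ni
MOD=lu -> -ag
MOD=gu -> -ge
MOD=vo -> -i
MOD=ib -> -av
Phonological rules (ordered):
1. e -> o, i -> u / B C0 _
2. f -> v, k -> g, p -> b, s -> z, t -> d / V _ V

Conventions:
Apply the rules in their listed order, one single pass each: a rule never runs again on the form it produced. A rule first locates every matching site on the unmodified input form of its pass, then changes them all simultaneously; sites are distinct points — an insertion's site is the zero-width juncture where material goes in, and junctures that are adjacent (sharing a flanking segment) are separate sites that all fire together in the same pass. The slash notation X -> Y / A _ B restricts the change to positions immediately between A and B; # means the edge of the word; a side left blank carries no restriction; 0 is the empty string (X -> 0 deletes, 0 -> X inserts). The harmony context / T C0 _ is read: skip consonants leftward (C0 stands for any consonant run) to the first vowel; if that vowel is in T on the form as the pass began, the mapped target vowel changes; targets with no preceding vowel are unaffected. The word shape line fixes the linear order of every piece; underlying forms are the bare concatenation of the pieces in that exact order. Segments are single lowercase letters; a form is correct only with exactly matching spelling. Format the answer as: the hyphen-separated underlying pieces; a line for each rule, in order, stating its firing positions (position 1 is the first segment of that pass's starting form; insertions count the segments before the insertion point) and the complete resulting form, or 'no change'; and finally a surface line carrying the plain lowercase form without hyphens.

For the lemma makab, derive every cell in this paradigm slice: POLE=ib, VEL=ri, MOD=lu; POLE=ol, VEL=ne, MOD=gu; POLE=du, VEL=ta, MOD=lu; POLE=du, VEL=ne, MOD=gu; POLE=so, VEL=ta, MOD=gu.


cell POLE=ib, VEL=ri, MOD=lu:
underlying: uga-makab-ag-a
1. e -> o, i -> u / B C0 _: no change
2. f -> v, k -> g, p -> b, s -> z, t -> d / V _ V: fires at position(s) 6: ugamagabaga
surface: ugamagabaga

cell POLE=ol, VEL=ne, MOD=gu:
underlying: gt-makab-ge-ap
1. e -> o, i -> u / B C0 _: fires at position(s) 9: gtmakabgoap
2. f -> v, k -> g, p -> b, s -> z, t -> d / V _ V: fires at position(s) 5: gtmagabgoap
surface: gtmagabgoap

cell POLE=du, VEL=ta, MOD=lu:
underlying: v-makab-ag-ms
1. e -> o, i -> u / B C0 _: no change
2. f -> v, k -> g, p -> b, s -> z, t -> d / V _ V: fires at position(s) 4: vmagabagms
surface: vmagabagms

cell POLE=du, VEL=ne, MOD=gu:
underlying: v-makab-ge-ap
1. e -> o, i -> u / B C0 _: fires at position(s) 8: vmakabgoap
2. f -> v, k -> g, p -> b, s -> z, t -> d / V _ V: fires at position(s) 4: vmagabgoap
surface: vmagabgoap

cell POLE=so, VEL=ta, MOD=gu:
underlying: fub-makab-ge-ms
1. e -> o, i -> u / B C0 _: fires at position(s) 10: fubmakabgoms
2. f -> v, k -> g, p -> b, s -> z, t -> d / V _ V: fires at position(s) 6: fubmagabgoms
surface: fubmagabgoms


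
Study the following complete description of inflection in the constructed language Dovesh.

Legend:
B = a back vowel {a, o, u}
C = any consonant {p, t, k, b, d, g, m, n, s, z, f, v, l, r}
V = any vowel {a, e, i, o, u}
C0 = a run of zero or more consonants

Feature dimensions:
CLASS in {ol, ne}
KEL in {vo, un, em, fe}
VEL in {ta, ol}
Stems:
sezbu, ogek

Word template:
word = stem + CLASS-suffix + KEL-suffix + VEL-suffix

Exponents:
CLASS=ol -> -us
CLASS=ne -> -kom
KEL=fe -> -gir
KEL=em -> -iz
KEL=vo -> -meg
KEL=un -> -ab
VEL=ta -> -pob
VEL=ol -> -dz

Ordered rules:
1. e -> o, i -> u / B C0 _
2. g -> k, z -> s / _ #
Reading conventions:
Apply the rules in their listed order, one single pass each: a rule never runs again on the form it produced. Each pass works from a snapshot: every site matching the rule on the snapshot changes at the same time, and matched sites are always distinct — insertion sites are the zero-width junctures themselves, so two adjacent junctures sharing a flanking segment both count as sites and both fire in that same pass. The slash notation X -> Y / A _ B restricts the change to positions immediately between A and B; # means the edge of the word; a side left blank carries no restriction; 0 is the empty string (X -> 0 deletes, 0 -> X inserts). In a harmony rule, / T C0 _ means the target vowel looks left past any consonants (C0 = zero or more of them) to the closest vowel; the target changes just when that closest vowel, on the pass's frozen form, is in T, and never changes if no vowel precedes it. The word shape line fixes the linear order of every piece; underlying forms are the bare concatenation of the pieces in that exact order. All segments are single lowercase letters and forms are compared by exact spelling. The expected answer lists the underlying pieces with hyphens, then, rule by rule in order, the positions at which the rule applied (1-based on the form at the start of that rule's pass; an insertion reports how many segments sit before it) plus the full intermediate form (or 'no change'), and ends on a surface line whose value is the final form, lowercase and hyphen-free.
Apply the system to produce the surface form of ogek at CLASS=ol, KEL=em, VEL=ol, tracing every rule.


underlying: ogek-us-iz-dz
1. e -> o, i -> u / B C0 _: fires at position(s) 3, 7: ogokusuzdz
2. g -> k, z -> s / _ #: fires at position(s) 10: ogokusuzds
surface: ogokusuzds


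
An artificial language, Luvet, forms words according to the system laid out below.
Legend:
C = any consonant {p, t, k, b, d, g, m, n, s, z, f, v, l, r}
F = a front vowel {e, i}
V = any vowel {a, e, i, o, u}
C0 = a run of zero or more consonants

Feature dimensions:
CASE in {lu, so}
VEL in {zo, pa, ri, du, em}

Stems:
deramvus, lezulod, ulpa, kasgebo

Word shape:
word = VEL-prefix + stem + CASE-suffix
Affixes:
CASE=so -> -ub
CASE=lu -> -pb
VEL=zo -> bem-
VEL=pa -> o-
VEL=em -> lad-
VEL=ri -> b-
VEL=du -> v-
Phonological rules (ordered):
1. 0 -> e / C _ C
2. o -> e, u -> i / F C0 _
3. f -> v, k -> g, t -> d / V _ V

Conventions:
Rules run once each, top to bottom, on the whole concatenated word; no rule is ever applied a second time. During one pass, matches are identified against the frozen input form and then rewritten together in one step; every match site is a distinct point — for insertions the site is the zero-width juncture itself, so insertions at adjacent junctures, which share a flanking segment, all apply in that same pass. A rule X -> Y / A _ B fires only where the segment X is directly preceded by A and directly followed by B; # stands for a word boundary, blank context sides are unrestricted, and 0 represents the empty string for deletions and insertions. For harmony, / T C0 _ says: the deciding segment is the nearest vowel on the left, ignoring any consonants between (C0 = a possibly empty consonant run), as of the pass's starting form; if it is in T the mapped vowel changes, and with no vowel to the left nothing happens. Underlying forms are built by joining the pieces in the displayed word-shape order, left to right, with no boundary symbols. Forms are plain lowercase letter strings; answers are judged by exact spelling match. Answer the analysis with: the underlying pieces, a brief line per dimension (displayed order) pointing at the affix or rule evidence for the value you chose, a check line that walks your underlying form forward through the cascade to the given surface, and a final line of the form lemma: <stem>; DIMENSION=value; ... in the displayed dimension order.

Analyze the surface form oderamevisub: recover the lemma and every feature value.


underlying: o-deramvus-ub
CASE=so - signalled by the affix -ub
VEL=pa - signalled by the affix o-
check: oderamvusub -> oderamevusub -> oderamevisub -> oderamevisub
lemma: deramvus; CASE=so; VEL=pa


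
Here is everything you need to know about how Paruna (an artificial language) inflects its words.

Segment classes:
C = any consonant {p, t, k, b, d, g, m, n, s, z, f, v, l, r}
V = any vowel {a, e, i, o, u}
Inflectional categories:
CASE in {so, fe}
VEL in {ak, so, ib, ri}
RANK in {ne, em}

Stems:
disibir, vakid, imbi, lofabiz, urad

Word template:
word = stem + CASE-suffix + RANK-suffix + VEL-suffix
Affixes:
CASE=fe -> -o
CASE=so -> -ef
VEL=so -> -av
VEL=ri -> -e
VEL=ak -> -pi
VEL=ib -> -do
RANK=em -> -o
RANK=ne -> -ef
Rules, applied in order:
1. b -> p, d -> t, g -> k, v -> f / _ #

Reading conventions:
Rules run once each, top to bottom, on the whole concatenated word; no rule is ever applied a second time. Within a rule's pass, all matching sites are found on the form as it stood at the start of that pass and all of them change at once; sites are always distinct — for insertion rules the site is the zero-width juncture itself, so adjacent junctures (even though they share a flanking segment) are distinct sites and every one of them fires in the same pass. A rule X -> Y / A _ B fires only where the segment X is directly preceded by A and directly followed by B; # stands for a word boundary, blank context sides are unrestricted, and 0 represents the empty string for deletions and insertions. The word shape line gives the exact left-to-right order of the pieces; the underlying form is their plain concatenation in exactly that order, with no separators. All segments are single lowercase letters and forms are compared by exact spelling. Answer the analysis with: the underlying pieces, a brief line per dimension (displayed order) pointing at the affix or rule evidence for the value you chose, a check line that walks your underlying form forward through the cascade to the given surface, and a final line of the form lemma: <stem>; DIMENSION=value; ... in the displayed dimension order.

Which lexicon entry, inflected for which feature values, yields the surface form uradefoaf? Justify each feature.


underlying: urad-ef-o-av
CASE=so - signalled by the affix -ef
VEL=so - signalled by the affix -av
RANK=em - signalled by the affix -o
check: uradefoav -> uradefoaf
lemma: urad; CASE=so; VEL=so; RANK=em


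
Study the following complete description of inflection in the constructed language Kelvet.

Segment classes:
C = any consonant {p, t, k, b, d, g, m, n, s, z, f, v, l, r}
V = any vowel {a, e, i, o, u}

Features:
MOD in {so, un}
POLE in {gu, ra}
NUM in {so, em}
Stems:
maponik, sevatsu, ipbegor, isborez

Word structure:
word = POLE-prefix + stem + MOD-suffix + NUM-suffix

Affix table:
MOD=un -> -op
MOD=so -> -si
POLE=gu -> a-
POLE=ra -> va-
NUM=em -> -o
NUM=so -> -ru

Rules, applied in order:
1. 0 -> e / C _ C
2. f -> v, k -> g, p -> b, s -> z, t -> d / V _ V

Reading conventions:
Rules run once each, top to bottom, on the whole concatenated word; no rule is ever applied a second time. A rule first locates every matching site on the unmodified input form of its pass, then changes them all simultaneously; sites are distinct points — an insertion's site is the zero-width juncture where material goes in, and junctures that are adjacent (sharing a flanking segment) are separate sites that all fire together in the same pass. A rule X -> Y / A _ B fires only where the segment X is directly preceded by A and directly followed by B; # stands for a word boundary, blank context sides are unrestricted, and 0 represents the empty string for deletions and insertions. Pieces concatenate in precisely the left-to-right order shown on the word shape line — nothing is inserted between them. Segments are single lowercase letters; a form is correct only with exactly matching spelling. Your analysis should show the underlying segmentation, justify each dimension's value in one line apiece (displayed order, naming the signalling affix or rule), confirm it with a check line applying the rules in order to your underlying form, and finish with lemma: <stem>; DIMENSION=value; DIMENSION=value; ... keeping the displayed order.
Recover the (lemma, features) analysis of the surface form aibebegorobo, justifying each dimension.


underlying: a-ipbegor-op-o
MOD=un - signalled by the affix -op
POLE=gu - signalled by the affix a-
NUM=em - signalled by the affix -o
check: aipbegoropo -> aipebegoropo -> aibebegorobo
lemma: ipbegor; MOD=un; POLE=gu; NUM=em


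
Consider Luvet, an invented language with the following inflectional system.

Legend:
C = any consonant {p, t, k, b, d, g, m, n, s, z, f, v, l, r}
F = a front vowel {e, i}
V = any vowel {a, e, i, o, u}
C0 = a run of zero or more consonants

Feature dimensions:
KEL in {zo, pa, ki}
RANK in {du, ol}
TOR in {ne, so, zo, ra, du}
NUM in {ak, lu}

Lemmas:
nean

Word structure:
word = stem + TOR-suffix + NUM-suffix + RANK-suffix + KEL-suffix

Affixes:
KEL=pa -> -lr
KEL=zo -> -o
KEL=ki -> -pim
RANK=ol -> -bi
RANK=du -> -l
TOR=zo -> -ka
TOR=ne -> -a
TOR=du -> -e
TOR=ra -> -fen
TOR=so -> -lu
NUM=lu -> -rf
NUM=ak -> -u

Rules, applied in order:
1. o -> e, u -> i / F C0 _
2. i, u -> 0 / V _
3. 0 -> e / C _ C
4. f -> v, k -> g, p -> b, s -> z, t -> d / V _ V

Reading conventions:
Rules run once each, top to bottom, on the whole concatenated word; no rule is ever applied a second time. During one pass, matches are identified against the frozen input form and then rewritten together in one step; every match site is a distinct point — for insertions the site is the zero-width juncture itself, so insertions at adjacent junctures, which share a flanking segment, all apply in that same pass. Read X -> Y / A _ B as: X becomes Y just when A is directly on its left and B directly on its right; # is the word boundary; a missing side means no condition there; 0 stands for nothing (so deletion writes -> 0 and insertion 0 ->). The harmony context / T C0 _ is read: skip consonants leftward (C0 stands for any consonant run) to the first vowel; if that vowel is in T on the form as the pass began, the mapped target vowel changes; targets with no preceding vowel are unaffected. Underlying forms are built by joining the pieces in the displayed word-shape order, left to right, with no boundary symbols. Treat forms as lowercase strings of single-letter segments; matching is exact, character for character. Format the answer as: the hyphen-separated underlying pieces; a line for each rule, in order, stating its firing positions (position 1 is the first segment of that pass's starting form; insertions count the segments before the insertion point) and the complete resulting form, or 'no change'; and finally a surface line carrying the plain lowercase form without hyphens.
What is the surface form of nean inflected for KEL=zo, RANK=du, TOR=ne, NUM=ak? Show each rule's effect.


underlying: nean-a-u-l-o
1. o -> e, u -> i / F C0 _: no change
2. i, u -> 0 / V _: fires at position(s) 6: neanalo
3. 0 -> e / C _ C: no change
4. f -> v, k -> g, p -> b, s -> z, t -> d / V _ V: no change
surface: neanalo


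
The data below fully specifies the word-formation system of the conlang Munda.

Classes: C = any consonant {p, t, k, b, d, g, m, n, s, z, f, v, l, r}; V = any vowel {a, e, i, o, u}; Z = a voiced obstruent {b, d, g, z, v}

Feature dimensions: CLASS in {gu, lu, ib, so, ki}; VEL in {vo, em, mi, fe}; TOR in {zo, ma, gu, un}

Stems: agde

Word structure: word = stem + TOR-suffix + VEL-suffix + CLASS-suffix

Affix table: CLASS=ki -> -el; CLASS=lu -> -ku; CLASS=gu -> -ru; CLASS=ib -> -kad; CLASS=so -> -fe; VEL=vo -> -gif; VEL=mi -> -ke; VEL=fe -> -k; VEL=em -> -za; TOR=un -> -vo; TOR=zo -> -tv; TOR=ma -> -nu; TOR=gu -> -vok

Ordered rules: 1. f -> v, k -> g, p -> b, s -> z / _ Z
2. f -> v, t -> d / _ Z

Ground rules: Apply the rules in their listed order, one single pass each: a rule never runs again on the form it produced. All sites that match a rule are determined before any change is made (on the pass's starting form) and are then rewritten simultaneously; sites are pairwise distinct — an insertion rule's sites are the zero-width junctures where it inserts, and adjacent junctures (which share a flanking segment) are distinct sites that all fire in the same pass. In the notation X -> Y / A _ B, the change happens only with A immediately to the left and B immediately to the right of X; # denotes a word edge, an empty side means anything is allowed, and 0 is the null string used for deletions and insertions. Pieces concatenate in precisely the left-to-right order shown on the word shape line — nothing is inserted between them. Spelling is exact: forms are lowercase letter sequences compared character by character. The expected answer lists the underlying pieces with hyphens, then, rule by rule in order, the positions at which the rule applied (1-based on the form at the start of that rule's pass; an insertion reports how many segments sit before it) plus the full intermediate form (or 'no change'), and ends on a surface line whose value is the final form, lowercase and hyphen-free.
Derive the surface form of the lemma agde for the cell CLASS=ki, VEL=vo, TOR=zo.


underlying: agde-tv-gif-el
1. f -> v, k -> g, p -> b, s -> z / _ Z: no change
2. f -> v, t -> d / _ Z: fires at position(s) 5: agdedvgifel
surface: agdedvgifel


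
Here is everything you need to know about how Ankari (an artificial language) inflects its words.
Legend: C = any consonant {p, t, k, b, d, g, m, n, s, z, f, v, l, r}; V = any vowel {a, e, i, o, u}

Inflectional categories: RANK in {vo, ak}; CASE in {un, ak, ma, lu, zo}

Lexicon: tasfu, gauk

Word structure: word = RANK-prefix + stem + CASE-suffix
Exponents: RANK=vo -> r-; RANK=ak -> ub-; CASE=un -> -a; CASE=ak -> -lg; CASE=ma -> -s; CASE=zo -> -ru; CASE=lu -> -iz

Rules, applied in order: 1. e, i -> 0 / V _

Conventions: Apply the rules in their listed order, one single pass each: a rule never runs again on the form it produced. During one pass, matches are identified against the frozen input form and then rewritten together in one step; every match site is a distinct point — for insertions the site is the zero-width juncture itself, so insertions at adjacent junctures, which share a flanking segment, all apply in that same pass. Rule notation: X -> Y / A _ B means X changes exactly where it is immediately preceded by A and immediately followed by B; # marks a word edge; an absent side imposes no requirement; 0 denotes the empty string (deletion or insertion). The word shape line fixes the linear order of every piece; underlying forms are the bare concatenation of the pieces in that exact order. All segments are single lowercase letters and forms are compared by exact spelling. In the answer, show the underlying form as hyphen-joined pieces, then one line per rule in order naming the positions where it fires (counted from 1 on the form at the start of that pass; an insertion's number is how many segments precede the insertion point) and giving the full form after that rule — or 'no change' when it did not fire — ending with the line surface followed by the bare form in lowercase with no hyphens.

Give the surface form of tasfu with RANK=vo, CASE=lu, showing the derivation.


underlying: r-tasfu-iz
1. e, i -> 0 / V _: fires at position(s) 7: rtasfuz
surface: rtasfuz


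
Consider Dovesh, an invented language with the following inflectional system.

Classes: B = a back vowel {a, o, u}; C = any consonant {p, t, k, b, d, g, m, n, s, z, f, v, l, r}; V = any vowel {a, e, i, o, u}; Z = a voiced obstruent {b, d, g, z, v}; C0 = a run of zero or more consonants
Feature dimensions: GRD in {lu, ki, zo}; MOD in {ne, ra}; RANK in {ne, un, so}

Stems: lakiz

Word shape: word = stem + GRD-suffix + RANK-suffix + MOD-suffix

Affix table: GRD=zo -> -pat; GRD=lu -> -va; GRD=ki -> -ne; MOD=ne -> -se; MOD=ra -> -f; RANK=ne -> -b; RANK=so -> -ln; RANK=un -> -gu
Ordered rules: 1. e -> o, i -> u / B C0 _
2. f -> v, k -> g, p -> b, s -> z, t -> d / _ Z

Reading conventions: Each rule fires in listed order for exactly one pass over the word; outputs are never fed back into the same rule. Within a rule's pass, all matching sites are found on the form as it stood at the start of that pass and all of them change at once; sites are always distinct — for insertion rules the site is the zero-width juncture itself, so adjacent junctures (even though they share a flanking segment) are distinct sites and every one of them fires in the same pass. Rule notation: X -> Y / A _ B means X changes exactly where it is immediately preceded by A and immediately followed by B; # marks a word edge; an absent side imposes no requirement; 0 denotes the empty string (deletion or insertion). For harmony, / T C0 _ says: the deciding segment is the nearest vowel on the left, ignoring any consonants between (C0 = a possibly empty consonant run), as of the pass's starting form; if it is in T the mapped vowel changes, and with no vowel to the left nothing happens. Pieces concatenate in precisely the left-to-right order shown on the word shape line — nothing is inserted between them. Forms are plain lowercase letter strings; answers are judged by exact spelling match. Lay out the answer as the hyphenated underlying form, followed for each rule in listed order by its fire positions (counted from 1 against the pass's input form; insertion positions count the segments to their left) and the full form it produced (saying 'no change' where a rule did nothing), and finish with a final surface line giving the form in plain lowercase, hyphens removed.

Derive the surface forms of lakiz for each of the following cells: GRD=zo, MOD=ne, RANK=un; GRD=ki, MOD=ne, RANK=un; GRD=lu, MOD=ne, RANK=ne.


cell GRD=zo, MOD=ne, RANK=un:
underlying: lakiz-pat-gu-se
1. e -> o, i -> u / B C0 _: fires at position(s) 4, 12: lakuzpatguso
2. f -> v, k -> g, p -> b, s -> z, t -> d / _ Z: fires at position(s) 8: lakuzpadguso
surface: lakuzpadguso

cell GRD=ki, MOD=ne, RANK=un:
underlying: lakiz-ne-gu-se
1. e -> o, i -> u / B C0 _: fires at position(s) 4, 11: lakuzneguso
2. f -> v, k -> g, p -> b, s -> z, t -> d / _ Z: no change
surface: lakuzneguso

cell GRD=lu, MOD=ne, RANK=ne:
underlying: lakiz-va-b-se
1. e -> o, i -> u / B C0 _: fires at position(s) 4, 10: lakuzvabso
2. f -> v, k -> g, p -> b, s -> z, t -> d / _ Z: no change
surface: lakuzvabso


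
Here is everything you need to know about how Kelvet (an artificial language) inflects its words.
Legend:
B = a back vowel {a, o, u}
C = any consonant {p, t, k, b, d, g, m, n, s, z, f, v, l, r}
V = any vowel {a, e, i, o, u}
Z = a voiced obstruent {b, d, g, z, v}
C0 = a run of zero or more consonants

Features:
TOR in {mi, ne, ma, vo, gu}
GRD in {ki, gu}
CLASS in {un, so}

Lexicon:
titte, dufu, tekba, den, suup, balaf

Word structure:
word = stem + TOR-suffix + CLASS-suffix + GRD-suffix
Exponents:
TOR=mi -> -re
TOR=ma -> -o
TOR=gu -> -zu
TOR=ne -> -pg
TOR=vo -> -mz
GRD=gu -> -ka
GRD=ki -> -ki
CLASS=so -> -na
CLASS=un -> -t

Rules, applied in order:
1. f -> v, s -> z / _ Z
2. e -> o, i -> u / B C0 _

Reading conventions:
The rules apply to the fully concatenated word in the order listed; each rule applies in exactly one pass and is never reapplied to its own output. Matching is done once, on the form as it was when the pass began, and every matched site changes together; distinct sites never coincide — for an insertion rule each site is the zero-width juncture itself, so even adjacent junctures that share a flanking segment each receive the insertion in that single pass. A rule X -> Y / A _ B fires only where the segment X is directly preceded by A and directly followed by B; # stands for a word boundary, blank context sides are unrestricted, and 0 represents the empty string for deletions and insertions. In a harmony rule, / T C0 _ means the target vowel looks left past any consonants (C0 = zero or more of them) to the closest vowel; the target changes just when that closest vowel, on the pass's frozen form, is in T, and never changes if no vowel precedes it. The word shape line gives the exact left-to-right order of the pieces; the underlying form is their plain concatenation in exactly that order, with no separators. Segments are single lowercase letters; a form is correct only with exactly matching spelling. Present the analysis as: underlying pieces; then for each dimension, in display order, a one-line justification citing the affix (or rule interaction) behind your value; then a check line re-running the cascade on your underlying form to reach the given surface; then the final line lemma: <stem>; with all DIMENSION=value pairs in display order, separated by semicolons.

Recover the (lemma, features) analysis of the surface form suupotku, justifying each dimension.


underlying: suup-o-t-ki
TOR=ma - signalled by the affix -o
GRD=ki - signalled by the affix -ki
CLASS=un - signalled by the affix -t
check: suupotki -> suupotki -> suupotku
lemma: suup; TOR=ma; GRD=ki; CLASS=un


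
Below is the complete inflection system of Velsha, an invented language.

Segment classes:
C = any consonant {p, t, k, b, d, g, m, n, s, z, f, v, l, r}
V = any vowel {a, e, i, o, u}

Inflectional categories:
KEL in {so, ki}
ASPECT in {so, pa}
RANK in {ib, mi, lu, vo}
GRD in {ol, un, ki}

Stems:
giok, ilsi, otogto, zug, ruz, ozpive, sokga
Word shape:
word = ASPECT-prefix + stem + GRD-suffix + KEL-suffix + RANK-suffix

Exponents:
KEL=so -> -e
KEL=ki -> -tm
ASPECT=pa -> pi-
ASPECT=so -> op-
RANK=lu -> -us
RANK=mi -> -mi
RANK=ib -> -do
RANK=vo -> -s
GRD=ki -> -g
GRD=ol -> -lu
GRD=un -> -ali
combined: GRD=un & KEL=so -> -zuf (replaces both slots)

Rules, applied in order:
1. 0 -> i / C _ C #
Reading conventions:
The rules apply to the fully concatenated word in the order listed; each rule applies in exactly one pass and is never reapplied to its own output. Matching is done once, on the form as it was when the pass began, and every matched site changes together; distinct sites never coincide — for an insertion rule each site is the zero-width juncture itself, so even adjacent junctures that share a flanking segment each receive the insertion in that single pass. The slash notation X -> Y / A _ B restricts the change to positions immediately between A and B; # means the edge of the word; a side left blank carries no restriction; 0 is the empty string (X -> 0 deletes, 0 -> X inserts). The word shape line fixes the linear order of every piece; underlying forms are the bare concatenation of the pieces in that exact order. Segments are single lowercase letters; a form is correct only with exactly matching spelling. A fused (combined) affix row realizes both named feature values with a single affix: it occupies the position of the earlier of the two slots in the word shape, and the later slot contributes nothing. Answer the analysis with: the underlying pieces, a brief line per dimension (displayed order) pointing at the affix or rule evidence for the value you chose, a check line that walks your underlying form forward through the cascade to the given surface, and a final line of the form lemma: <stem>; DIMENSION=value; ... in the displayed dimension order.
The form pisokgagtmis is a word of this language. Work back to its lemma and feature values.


underlying: pi-sokga-g-tm-s
KEL=ki - signalled by the affix -tm
ASPECT=pa - signalled by the affix pi-
RANK=vo - signalled by the affix -s
GRD=ki - signalled by the affix -g
check: pisokgagtms -> pisokgagtmis
lemma: sokga; KEL=ki; ASPECT=pa; RANK=vo; GRD=ki


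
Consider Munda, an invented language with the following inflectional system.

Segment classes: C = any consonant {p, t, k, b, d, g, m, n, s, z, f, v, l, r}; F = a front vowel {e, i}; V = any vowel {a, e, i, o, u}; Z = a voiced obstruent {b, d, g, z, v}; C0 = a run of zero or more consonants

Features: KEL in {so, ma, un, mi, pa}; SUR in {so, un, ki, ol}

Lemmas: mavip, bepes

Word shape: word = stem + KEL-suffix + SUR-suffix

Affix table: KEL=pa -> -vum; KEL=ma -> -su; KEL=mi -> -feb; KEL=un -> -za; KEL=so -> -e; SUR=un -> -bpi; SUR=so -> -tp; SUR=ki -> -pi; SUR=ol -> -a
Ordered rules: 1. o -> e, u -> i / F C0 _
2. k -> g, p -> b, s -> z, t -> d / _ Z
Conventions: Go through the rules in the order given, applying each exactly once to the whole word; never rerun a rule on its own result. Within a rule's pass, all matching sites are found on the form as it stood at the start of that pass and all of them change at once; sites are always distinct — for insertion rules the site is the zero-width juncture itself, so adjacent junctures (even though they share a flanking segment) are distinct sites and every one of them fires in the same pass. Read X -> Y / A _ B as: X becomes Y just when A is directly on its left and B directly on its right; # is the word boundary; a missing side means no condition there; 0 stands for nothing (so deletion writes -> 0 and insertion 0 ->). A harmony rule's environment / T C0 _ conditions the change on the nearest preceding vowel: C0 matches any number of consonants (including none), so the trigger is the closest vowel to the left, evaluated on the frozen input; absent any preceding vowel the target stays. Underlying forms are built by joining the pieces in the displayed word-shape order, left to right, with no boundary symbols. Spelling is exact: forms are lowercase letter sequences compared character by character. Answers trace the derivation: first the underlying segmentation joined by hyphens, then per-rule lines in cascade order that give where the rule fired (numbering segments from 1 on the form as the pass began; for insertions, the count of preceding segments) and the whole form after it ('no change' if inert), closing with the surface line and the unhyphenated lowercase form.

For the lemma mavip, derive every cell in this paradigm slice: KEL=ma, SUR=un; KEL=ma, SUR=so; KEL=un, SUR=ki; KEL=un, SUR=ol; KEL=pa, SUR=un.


cell KEL=ma, SUR=un:
underlying: mavip-su-bpi
1. o -> e, u -> i / F C0 _: fires at position(s) 7: mavipsibpi
2. k -> g, p -> b, s -> z, t -> d / _ Z: no change
surface: mavipsibpi

cell KEL=ma, SUR=so:
underlying: mavip-su-tp
1. o -> e, u -> i / F C0 _: fires at position(s) 7: mavipsitp
2. k -> g, p -> b, s -> z, t -> d / _ Z: no change
surface: mavipsitp

cell KEL=un, SUR=ki:
underlying: mavip-za-pi
1. o -> e, u -> i / F C0 _: no change
2. k -> g, p -> b, s -> z, t -> d / _ Z: fires at position(s) 5: mavibzapi
surface: mavibzapi

cell KEL=un, SUR=ol:
underlying: mavip-za-a
1. o -> e, u -> i / F C0 _: no change
2. k -> g, p -> b, s -> z, t -> d / _ Z: fires at position(s) 5: mavibzaa
surface: mavibzaa

cell KEL=pa, SUR=un:
underlying: mavip-vum-bpi
1. o -> e, u -> i / F C0 _: fires at position(s) 7: mavipvimbpi
2. k -> g, p -> b, s -> z, t -> d / _ Z: fires at position(s) 5: mavibvimbpi
surface: mavibvimbpi
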